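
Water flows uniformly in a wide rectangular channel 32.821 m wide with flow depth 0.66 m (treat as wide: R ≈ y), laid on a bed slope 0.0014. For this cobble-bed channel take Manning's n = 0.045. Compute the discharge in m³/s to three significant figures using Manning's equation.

13.7 m³/s

A = b·y = 32.821 × 0.66 = 21.66 m²
Wide channel: R ≈ y = 0.66 m
Q = (1/n)·A·R^(2/3)·S^(1/2) = (1/0.045) × 21.66 × 0.6600^(2/3) × 0.0014^(1/2) = 13.65 m³/s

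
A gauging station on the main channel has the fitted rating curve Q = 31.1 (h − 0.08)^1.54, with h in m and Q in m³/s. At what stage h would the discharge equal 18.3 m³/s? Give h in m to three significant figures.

h − h₀ = (Q/C)^(1/b) = (18.3/31.1)^(1/1.54) = 0.7087 m
h = 0.08 + 0.7087 = 0.7887 m

0.789 m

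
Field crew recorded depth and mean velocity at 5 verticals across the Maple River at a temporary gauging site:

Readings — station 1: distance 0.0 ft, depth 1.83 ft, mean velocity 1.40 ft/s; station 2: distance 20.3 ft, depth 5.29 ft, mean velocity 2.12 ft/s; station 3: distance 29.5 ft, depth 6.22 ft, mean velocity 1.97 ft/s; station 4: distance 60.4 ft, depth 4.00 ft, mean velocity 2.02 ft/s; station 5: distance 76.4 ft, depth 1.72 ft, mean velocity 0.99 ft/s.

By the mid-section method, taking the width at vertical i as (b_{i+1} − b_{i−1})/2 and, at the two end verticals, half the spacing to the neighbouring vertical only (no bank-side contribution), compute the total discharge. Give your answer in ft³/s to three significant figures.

640 ft³/s

w_1 = (20.3 − 0.0)/2 = 10.15 ft; q_1 = 1.40 × 1.83 × 10.15 = 26.00 ft³/s
w_2 = (29.5 − 0.0)/2 = 14.75 ft; q_2 = 2.12 × 5.29 × 14.75 = 165.4 ft³/s
w_3 = (60.4 − 20.3)/2 = 20.05 ft; q_3 = 1.97 × 6.22 × 20.05 = 245.7 ft³/s
w_4 = (76.4 − 29.5)/2 = 23.45 ft; q_4 = 2.02 × 4.00 × 23.45 = 189.5 ft³/s
w_5 = (76.4 − 60.4)/2 = 8 ft; q_5 = 0.99 × 1.72 × 8 = 13.62 ft³/s
Q = Σ qᵢ = 640.2 ft³/s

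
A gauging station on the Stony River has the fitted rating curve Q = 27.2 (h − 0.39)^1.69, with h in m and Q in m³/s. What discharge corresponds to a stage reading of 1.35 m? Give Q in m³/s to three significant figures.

25.4 m³/s

Q = 27.2 × (1.35 − 0.39)^1.69 = 27.2 × 0.96^1.69 = 25.39 m³/s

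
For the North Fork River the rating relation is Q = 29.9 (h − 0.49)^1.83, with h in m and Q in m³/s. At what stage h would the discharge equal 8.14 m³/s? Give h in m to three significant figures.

0.981 m

h − h₀ = (Q/C)^(1/b) = (8.14/29.9)^(1/1.83) = 0.4912 m
h = 0.49 + 0.4912 = 0.9812 m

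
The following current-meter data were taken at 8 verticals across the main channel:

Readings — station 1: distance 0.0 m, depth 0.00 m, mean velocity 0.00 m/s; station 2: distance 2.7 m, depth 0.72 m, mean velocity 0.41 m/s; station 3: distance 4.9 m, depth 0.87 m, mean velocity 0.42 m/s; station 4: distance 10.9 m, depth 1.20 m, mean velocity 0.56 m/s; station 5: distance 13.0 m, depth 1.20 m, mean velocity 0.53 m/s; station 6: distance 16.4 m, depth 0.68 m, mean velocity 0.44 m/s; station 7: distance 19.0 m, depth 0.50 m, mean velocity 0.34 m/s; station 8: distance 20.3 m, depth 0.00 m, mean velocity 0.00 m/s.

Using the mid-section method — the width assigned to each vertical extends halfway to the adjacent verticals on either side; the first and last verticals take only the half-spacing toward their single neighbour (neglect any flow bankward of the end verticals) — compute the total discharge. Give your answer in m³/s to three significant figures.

7.92 m³/s

w_2 = (4.9 − 0.0)/2 = 2.45 m; q_2 = 0.41 × 0.72 × 2.45 = 0.7232 m³/s
w_3 = (10.9 − 2.7)/2 = 4.1 m; q_3 = 0.42 × 0.87 × 4.1 = 1.498 m³/s
w_4 = (13.0 − 4.9)/2 = 4.05 m; q_4 = 0.56 × 1.20 × 4.05 = 2.722 m³/s
w_5 = (16.4 − 10.9)/2 = 2.75 m; q_5 = 0.53 × 1.20 × 2.75 = 1.749 m³/s
w_6 = (19.0 − 13.0)/2 = 3 m; q_6 = 0.44 × 0.68 × 3 = 0.8976 m³/s
w_7 = (20.3 − 16.4)/2 = 1.95 m; q_7 = 0.34 × 0.50 × 1.95 = 0.3315 m³/s
Stations 1, 8 contribute zero (depth or velocity is 0).
Q = Σ qᵢ = 7.921 m³/s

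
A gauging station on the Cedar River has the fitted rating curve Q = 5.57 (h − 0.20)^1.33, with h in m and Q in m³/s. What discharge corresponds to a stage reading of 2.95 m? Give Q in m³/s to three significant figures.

Q = 5.57 × (2.95 − 0.20)^1.33 = 5.57 × 2.75^1.33 = 21.39 m³/s

21.4 m³/s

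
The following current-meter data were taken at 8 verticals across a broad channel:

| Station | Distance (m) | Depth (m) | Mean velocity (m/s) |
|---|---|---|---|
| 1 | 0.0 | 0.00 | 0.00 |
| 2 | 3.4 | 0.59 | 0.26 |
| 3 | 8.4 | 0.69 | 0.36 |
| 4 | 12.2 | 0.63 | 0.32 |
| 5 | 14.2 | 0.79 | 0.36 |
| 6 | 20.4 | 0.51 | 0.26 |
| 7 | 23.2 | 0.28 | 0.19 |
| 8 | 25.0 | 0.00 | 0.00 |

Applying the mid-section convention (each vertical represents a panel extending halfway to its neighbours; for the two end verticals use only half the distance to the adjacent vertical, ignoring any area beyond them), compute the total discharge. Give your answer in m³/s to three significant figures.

4.21 m³/s

w_2 = (8.4 − 0.0)/2 = 4.2 m; q_2 = 0.26 × 0.59 × 4.2 = 0.6443 m³/s
w_3 = (12.2 − 3.4)/2 = 4.4 m; q_3 = 0.36 × 0.69 × 4.4 = 1.093 m³/s
w_4 = (14.2 − 8.4)/2 = 2.9 m; q_4 = 0.32 × 0.63 × 2.9 = 0.5846 m³/s
w_5 = (20.4 − 12.2)/2 = 4.1 m; q_5 = 0.36 × 0.79 × 4.1 = 1.166 m³/s
w_6 = (23.2 − 14.2)/2 = 4.5 m; q_6 = 0.26 × 0.51 × 4.5 = 0.5967 m³/s
w_7 = (25.0 − 20.4)/2 = 2.3 m; q_7 = 0.19 × 0.28 × 2.3 = 0.1224 m³/s
Stations 1, 8 contribute zero (depth or velocity is 0).
Q = Σ qᵢ = 4.207 m³/s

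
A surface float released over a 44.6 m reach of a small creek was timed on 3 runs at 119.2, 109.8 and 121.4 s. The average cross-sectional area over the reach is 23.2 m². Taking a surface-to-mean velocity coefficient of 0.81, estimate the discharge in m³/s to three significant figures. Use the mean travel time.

t̄ = (119.2 + 109.8 + 121.4) / 3 = 116.8 s
v_surface = L / t̄ = 44.6 / 116.8 = 0.3818 m/s
v_mean = 0.81 × 0.3818 = 0.3093 m/s
Q = A × v_mean = 23.2 × 0.3093 = 7.176 m³/s

7.18 m³/s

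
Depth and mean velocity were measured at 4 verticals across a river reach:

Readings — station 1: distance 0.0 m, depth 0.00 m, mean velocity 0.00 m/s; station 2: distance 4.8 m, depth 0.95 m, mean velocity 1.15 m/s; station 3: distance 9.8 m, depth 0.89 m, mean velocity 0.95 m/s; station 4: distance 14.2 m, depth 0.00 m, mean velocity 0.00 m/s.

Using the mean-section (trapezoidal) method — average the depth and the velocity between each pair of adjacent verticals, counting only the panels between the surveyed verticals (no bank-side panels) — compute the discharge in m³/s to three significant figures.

7.07 m³/s

Panel 1-2: Δb = 4.8 m, d̄ = (0.00+0.95)/2 = 0.475, v̄ = (0.00+1.15)/2 = 0.575 → q = 4.8×0.475×0.575 = 1.311 m³/s
Panel 2-3: Δb = 5 m, d̄ = (0.95+0.89)/2 = 0.92, v̄ = (1.15+0.95)/2 = 1.05 → q = 5×0.92×1.05 = 4.830 m³/s
Panel 3-4: Δb = 4.4 m, d̄ = (0.89+0.00)/2 = 0.445, v̄ = (0.95+0.00)/2 = 0.475 → q = 4.4×0.445×0.475 = 0.9301 m³/s
Q = Σ q = 7.071 m³/s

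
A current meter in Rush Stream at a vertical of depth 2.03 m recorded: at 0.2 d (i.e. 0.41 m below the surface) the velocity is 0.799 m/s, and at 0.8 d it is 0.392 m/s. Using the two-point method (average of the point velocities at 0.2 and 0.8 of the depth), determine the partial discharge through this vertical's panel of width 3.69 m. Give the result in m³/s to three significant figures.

4.46 m³/s

v̄ = (0.799 + 0.392) / 2 = 0.5955 m/s
q = v̄ × d × w = 0.5955 × 2.03 × 3.69 = 4.461 m³/s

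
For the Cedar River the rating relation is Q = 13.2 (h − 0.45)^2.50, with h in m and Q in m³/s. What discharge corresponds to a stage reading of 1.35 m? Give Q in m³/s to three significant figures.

10.1 m³/s

Q = 13.2 × (1.35 − 0.45)^2.50 = 13.2 × 0.9^2.50 = 10.14 m³/s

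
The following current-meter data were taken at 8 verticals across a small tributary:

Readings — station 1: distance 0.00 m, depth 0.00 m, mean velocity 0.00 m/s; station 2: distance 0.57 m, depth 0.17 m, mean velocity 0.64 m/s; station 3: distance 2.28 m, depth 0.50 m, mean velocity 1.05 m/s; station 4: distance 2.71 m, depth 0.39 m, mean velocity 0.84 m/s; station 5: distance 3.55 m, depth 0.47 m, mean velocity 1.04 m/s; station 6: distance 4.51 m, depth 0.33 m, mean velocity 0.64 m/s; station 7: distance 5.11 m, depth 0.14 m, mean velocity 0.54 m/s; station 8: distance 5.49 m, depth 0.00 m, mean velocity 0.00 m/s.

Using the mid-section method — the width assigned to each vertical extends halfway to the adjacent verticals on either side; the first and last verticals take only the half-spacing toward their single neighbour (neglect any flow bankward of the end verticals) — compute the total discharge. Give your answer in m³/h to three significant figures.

5530 m³/h

w_2 = (2.28 − 0.00)/2 = 1.14 m; q_2 = 0.64 × 0.17 × 1.14 = 0.1240 m³/s
w_3 = (2.71 − 0.57)/2 = 1.07 m; q_3 = 1.05 × 0.50 × 1.07 = 0.5618 m³/s
w_4 = (3.55 − 2.28)/2 = 0.635 m; q_4 = 0.84 × 0.39 × 0.635 = 0.2080 m³/s
w_5 = (4.51 − 2.71)/2 = 0.9 m; q_5 = 1.04 × 0.47 × 0.9 = 0.4399 m³/s
w_6 = (5.11 − 3.55)/2 = 0.78 m; q_6 = 0.64 × 0.33 × 0.78 = 0.1647 m³/s
w_7 = (5.49 − 4.51)/2 = 0.49 m; q_7 = 0.54 × 0.14 × 0.49 = 0.03704 m³/s
Stations 1, 8 contribute zero (depth or velocity is 0).
Q = Σ qᵢ = 1.536 m³/s
= 1.536 × 3600 = 5528 m³/h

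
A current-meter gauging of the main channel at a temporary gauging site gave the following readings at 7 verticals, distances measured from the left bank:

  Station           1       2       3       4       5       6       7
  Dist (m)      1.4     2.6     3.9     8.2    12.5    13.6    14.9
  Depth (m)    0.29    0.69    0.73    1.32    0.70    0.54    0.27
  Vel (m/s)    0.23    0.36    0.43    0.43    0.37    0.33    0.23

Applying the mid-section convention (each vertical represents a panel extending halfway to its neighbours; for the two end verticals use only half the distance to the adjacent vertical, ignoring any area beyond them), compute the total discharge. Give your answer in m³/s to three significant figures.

4.62 m³/s

w_1 = (2.6 − 1.4)/2 = 0.6 m; q_1 = 0.23 × 0.29 × 0.6 = 0.04002 m³/s
w_2 = (3.9 − 1.4)/2 = 1.25 m; q_2 = 0.36 × 0.69 × 1.25 = 0.3105 m³/s
w_3 = (8.2 − 2.6)/2 = 2.8 m; q_3 = 0.43 × 0.73 × 2.8 = 0.8789 m³/s
w_4 = (12.5 − 3.9)/2 = 4.3 m; q_4 = 0.43 × 1.32 × 4.3 = 2.441 m³/s
w_5 = (13.6 − 8.2)/2 = 2.7 m; q_5 = 0.37 × 0.70 × 2.7 = 0.6993 m³/s
w_6 = (14.9 − 12.5)/2 = 1.2 m; q_6 = 0.33 × 0.54 × 1.2 = 0.2138 m³/s
w_7 = (14.9 − 13.6)/2 = 0.65 m; q_7 = 0.23 × 0.27 × 0.65 = 0.04037 m³/s
Q = Σ qᵢ = 4.624 m³/s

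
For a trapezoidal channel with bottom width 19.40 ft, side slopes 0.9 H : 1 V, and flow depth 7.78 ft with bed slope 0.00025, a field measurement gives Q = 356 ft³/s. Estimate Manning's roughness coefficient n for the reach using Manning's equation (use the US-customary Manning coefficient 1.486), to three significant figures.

0.0401

A = (b + z·y)·y = (19.40 + 0.9×7.78)×7.78 = 205.4 ft²
P = b + 2y√(1+z²) = 19.40 + 2×7.78×√(1+0.9²) = 40.33 ft
R = A/P = 205.4/40.33 = 5.093 ft
n = (1.486/Q)·A·R^(2/3)·S^(1/2) = (1.486/356) × 205.4 × 2.960 × 0.01581 = 0.04013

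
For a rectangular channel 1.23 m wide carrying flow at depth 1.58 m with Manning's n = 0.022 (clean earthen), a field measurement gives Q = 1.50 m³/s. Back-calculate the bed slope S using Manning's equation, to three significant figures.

0.000855

A = b·y = 1.23 × 1.58 = 1.943 m²
P = b + 2y = 1.23 + 2×1.58 = 4.390 m
R = A/P = 1.943/4.390 = 0.4427 m
S = (Q·n / (1·A·R^(2/3)))² = (1.50×0.022 / (1×1.943×0.5809))² = 0.0008546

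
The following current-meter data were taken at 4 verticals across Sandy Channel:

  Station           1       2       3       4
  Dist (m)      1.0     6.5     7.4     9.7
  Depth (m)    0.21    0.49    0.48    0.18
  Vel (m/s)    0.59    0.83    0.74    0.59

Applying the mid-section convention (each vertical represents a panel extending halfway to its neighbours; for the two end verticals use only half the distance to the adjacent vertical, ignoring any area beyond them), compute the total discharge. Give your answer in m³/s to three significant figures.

w_1 = (6.5 − 1.0)/2 = 2.75 m; q_1 = 0.59 × 0.21 × 2.75 = 0.3407 m³/s
w_2 = (7.4 − 1.0)/2 = 3.2 m; q_2 = 0.83 × 0.49 × 3.2 = 1.301 m³/s
w_3 = (9.7 − 6.5)/2 = 1.6 m; q_3 = 0.74 × 0.48 × 1.6 = 0.5683 m³/s
w_4 = (9.7 − 7.4)/2 = 1.15 m; q_4 = 0.59 × 0.18 × 1.15 = 0.1221 m³/s
Q = Σ qᵢ = 2.333 m³/s

2.33 m³/s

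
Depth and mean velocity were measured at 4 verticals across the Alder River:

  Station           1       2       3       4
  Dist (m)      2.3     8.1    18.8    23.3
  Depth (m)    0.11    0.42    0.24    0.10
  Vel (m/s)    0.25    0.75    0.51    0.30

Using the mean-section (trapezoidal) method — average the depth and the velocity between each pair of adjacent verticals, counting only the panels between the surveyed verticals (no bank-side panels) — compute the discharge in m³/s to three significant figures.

Panel 1-2: Δb = 5.8 m, d̄ = (0.11+0.42)/2 = 0.265, v̄ = (0.25+0.75)/2 = 0.5 → q = 5.8×0.265×0.5 = 0.7685 m³/s
Panel 2-3: Δb = 10.7 m, d̄ = (0.42+0.24)/2 = 0.33, v̄ = (0.75+0.51)/2 = 0.63 → q = 10.7×0.33×0.63 = 2.225 m³/s
Panel 3-4: Δb = 4.5 m, d̄ = (0.24+0.10)/2 = 0.17, v̄ = (0.51+0.30)/2 = 0.405 → q = 4.5×0.17×0.405 = 0.3098 m³/s
Q = Σ q = 3.303 m³/s

3.30 m³/s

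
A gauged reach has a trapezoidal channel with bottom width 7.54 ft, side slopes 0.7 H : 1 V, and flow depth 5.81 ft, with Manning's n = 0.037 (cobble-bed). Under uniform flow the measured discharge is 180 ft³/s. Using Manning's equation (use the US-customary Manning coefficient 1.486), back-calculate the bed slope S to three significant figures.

A = (b + z·y)·y = (7.54 + 0.7×5.81)×5.81 = 67.44 ft²
P = b + 2y√(1+z²) = 7.54 + 2×5.81×√(1+0.7²) = 21.72 ft
R = A/P = 67.44/21.72 = 3.104 ft
S = (Q·n / (1.486·A·R^(2/3)))² = (180×0.037 / (1.486×67.44×2.128))² = 0.0009754

0.000975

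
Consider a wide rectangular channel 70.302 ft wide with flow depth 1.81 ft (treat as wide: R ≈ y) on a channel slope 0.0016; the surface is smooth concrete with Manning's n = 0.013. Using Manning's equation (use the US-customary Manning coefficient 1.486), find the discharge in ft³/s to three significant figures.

A = b·y = 70.302 × 1.81 = 127.2 ft²
Wide channel: R ≈ y = 1.81 ft
Q = (1.486/n)·A·R^(2/3)·S^(1/2) = (1.486/0.013) × 127.2 × 1.810^(2/3) × 0.0016^(1/2) = 864.1 ft³/s

864 ft³/s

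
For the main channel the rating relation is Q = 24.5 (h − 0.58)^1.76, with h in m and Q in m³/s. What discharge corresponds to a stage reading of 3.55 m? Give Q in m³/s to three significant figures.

Q = 24.5 × (3.55 − 0.58)^1.76 = 24.5 × 2.97^1.76 = 166.4 m³/s

166 m³/s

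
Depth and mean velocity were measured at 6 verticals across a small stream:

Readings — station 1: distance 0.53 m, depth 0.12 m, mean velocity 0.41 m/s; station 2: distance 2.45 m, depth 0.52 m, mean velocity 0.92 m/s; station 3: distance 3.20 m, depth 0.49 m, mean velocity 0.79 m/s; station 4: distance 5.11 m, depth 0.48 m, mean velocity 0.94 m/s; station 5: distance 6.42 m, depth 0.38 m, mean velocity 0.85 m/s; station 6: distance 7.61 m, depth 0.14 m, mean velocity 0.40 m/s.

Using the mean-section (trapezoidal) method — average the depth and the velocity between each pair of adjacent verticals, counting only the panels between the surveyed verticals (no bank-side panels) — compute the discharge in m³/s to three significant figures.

Panel 1-2: Δb = 1.92 m, d̄ = (0.12+0.52)/2 = 0.32, v̄ = (0.41+0.92)/2 = 0.665 → q = 1.92×0.32×0.665 = 0.4086 m³/s
Panel 2-3: Δb = 0.75 m, d̄ = (0.52+0.49)/2 = 0.505, v̄ = (0.92+0.79)/2 = 0.855 → q = 0.75×0.505×0.855 = 0.3238 m³/s
Panel 3-4: Δb = 1.91 m, d̄ = (0.49+0.48)/2 = 0.485, v̄ = (0.79+0.94)/2 = 0.865 → q = 1.91×0.485×0.865 = 0.8013 m³/s
Panel 4-5: Δb = 1.31 m, d̄ = (0.48+0.38)/2 = 0.43, v̄ = (0.94+0.85)/2 = 0.895 → q = 1.31×0.43×0.895 = 0.5042 m³/s
Panel 5-6: Δb = 1.19 m, d̄ = (0.38+0.14)/2 = 0.26, v̄ = (0.85+0.40)/2 = 0.625 → q = 1.19×0.26×0.625 = 0.1934 m³/s
Q = Σ q = 2.231 m³/s

2.23 m³/s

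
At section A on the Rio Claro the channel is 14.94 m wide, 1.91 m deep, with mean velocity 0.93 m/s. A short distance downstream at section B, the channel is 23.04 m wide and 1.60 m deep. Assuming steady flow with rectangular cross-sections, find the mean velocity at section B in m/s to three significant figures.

0.720 m/s

Q = A₁V₁ = (14.94×1.91) × 0.93 = 26.54 m³/s
A₂ = 23.04 × 1.60 = 36.86 m²
V₂ = Q/A₂ = 26.54/36.86 = 0.7199 m/s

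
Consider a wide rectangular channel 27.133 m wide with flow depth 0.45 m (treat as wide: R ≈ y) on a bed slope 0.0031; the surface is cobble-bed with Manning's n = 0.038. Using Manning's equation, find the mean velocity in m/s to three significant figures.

A = b·y = 27.133 × 0.45 = 12.21 m²
Wide channel: R ≈ y = 0.45 m
Q = (1/n)·A·R^(2/3)·S^(1/2) = (1/0.038) × 12.21 × 0.4500^(2/3) × 0.0031^(1/2) = 10.51 m³/s
V = Q/A = 10.51/12.21 = 0.8604 m/s

0.860 m/s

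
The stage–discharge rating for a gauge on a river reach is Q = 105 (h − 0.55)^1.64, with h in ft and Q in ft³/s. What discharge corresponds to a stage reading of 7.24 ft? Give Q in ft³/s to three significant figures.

Q = 105 × (7.24 − 0.55)^1.64 = 105 × 6.69^1.64 = 2371 ft³/s

2370 ft³/s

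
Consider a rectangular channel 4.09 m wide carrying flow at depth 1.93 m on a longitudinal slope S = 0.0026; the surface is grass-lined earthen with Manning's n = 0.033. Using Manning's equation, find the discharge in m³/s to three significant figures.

12.1 m³/s

A = b·y = 4.09 × 1.93 = 7.894 m²
P = b + 2y = 4.09 + 2×1.93 = 7.950 m
R = A/P = 7.894/7.950 = 0.9929 m
Q = (1/n)·A·R^(2/3)·S^(1/2) = (1/0.033) × 7.894 × 0.9929^(2/3) × 0.0026^(1/2) = 12.14 m³/s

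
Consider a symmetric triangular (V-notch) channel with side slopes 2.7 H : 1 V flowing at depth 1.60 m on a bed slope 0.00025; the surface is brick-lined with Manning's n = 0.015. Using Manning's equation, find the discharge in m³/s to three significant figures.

6.02 m³/s

A = z·y² = 2.7×1.60² = 6.912 m²
P = 2y√(1+z²) = 2×1.60×√(1+2.7²) = 9.214 m
R = A/P = 6.912/9.214 = 0.7502 m
Q = (1/n)·A·R^(2/3)·S^(1/2) = (1/0.015) × 6.912 × 0.7502^(2/3) × 0.00025^(1/2) = 6.015 m³/s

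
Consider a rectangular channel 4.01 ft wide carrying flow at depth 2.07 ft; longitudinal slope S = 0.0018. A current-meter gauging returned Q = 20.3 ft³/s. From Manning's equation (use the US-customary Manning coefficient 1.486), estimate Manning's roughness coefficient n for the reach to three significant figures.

0.0261

A = b·y = 4.01 × 2.07 = 8.301 ft²
P = b + 2y = 4.01 + 2×2.07 = 8.150 ft
R = A/P = 8.301/8.150 = 1.018 ft
n = (1.486/Q)·A·R^(2/3)·S^(1/2) = (1.486/20.3) × 8.301 × 1.012 × 0.04243 = 0.02610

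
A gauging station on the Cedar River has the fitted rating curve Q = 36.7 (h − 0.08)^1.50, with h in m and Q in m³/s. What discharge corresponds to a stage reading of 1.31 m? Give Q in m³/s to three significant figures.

Q = 36.7 × (1.31 − 0.08)^1.50 = 36.7 × 1.23^1.50 = 50.06 m³/s

50.1 m³/s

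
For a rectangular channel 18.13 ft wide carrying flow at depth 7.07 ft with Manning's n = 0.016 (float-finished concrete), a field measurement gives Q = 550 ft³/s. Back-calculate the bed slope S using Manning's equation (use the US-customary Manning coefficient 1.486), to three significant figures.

A = b·y = 18.13 × 7.07 = 128.2 ft²
P = b + 2y = 18.13 + 2×7.07 = 32.27 ft
R = A/P = 128.2/32.27 = 3.972 ft
S = (Q·n / (1.486·A·R^(2/3)))² = (550×0.016 / (1.486×128.2×2.508))² = 0.0003393

0.000339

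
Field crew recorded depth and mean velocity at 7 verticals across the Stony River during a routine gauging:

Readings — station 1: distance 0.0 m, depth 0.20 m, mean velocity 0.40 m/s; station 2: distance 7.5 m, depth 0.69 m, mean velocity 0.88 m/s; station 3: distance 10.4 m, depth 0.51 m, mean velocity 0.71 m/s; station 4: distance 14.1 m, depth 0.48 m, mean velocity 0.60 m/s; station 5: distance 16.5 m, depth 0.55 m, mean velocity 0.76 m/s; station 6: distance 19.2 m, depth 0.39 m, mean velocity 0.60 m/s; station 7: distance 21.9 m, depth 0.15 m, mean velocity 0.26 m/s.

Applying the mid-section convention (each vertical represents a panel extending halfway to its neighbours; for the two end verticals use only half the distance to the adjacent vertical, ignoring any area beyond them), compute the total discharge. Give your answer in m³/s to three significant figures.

7.28 m³/s

w_1 = (7.5 − 0.0)/2 = 3.75 m; q_1 = 0.40 × 0.20 × 3.75 = 0.3000 m³/s
w_2 = (10.4 − 0.0)/2 = 5.2 m; q_2 = 0.88 × 0.69 × 5.2 = 3.157 m³/s
w_3 = (14.1 − 7.5)/2 = 3.3 m; q_3 = 0.71 × 0.51 × 3.3 = 1.195 m³/s
w_4 = (16.5 − 10.4)/2 = 3.05 m; q_4 = 0.60 × 0.48 × 3.05 = 0.8784 m³/s
w_5 = (19.2 − 14.1)/2 = 2.55 m; q_5 = 0.76 × 0.55 × 2.55 = 1.066 m³/s
w_6 = (21.9 − 16.5)/2 = 2.7 m; q_6 = 0.60 × 0.39 × 2.7 = 0.6318 m³/s
w_7 = (21.9 − 19.2)/2 = 1.35 m; q_7 = 0.26 × 0.15 × 1.35 = 0.05265 m³/s
Q = Σ qᵢ = 7.281 m³/s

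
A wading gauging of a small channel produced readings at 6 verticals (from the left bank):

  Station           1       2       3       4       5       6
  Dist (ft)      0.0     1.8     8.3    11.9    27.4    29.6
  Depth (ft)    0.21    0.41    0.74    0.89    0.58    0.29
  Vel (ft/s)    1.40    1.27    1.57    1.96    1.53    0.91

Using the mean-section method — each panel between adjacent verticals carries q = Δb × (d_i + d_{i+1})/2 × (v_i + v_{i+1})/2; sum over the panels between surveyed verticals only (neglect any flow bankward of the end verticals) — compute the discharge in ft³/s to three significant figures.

Panel 1-2: Δb = 1.8 ft, d̄ = (0.21+0.41)/2 = 0.31, v̄ = (1.40+1.27)/2 = 1.335 → q = 1.8×0.31×1.335 = 0.7449 ft³/s
Panel 2-3: Δb = 6.5 ft, d̄ = (0.41+0.74)/2 = 0.575, v̄ = (1.27+1.57)/2 = 1.42 → q = 6.5×0.575×1.42 = 5.307 ft³/s
Panel 3-4: Δb = 3.6 ft, d̄ = (0.74+0.89)/2 = 0.815, v̄ = (1.57+1.96)/2 = 1.765 → q = 3.6×0.815×1.765 = 5.179 ft³/s
Panel 4-5: Δb = 15.5 ft, d̄ = (0.89+0.58)/2 = 0.735, v̄ = (1.96+1.53)/2 = 1.745 → q = 15.5×0.735×1.745 = 19.88 ft³/s
Panel 5-6: Δb = 2.2 ft, d̄ = (0.58+0.29)/2 = 0.435, v̄ = (1.53+0.91)/2 = 1.22 → q = 2.2×0.435×1.22 = 1.168 ft³/s
Q = Σ q = 32.28 ft³/s

32.3 ft³/s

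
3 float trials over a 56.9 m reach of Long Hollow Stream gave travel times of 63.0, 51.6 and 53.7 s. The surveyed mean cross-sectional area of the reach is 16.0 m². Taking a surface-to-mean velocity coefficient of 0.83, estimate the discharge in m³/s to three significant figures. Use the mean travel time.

t̄ = (63.0 + 51.6 + 53.7) / 3 = 56.1 s
v_surface = L / t̄ = 56.9 / 56.1 = 1.014 m/s
v_mean = 0.83 × 1.014 = 0.8418 m/s
Q = A × v_mean = 16.0 × 0.8418 = 13.47 m³/s

13.5 m³/s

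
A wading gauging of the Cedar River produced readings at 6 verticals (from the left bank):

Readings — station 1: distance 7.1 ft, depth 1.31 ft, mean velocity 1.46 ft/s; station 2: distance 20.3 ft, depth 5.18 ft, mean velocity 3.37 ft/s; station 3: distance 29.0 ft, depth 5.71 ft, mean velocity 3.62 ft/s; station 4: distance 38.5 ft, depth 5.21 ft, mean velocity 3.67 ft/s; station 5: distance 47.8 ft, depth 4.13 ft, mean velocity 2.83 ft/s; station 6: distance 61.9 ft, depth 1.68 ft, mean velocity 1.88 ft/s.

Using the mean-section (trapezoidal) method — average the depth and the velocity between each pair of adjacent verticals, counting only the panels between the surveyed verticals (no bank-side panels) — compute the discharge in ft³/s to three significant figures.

696 ft³/s

Panel 1-2: Δb = 13.2 ft, d̄ = (1.31+5.18)/2 = 3.245, v̄ = (1.46+3.37)/2 = 2.415 → q = 13.2×3.245×2.415 = 103.4 ft³/s
Panel 2-3: Δb = 8.7 ft, d̄ = (5.18+5.71)/2 = 5.445, v̄ = (3.37+3.62)/2 = 3.495 → q = 8.7×5.445×3.495 = 165.6 ft³/s
Panel 3-4: Δb = 9.5 ft, d̄ = (5.71+5.21)/2 = 5.46, v̄ = (3.62+3.67)/2 = 3.645 → q = 9.5×5.46×3.645 = 189.1 ft³/s
Panel 4-5: Δb = 9.3 ft, d̄ = (5.21+4.13)/2 = 4.67, v̄ = (3.67+2.83)/2 = 3.25 → q = 9.3×4.67×3.25 = 141.2 ft³/s
Panel 5-6: Δb = 14.1 ft, d̄ = (4.13+1.68)/2 = 2.905, v̄ = (2.83+1.88)/2 = 2.355 → q = 14.1×2.905×2.355 = 96.46 ft³/s
Q = Σ q = 695.7 ft³/s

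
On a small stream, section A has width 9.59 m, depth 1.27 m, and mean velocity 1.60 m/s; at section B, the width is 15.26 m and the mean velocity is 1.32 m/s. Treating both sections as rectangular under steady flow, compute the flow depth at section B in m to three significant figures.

0.967 m

Q = A₁V₁ = (9.59×1.27) × 1.60 = 19.49 m³/s
d₂ = Q/(b₂ V₂) = 19.49/(15.26×1.32) = 0.9674 m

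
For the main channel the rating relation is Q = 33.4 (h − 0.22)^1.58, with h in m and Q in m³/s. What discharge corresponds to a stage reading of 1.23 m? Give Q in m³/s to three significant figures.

33.9 m³/s

Q = 33.4 × (1.23 − 0.22)^1.58 = 33.4 × 1.01^1.58 = 33.93 m³/s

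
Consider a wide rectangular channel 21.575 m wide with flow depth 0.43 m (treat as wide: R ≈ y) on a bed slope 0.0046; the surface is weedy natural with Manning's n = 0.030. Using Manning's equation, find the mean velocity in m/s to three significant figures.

A = b·y = 21.575 × 0.43 = 9.277 m²
Wide channel: R ≈ y = 0.43 m
Q = (1/n)·A·R^(2/3)·S^(1/2) = (1/0.030) × 9.277 × 0.4300^(2/3) × 0.0046^(1/2) = 11.95 m³/s
V = Q/A = 11.95/9.277 = 1.288 m/s

1.29 m/s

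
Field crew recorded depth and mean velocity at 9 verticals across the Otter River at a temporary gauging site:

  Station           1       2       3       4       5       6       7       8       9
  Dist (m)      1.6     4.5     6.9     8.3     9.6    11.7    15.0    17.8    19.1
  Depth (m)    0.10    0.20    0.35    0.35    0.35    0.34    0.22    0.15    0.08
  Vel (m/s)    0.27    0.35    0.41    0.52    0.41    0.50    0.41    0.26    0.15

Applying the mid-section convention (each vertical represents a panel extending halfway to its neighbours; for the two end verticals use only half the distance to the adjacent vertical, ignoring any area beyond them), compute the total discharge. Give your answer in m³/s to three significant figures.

w_1 = (4.5 − 1.6)/2 = 1.45 m; q_1 = 0.27 × 0.10 × 1.45 = 0.03915 m³/s
w_2 = (6.9 − 1.6)/2 = 2.65 m; q_2 = 0.35 × 0.20 × 2.65 = 0.1855 m³/s
w_3 = (8.3 − 4.5)/2 = 1.9 m; q_3 = 0.41 × 0.35 × 1.9 = 0.2727 m³/s
w_4 = (9.6 − 6.9)/2 = 1.35 m; q_4 = 0.52 × 0.35 × 1.35 = 0.2457 m³/s
w_5 = (11.7 − 8.3)/2 = 1.7 m; q_5 = 0.41 × 0.35 × 1.7 = 0.2440 m³/s
w_6 = (15.0 − 9.6)/2 = 2.7 m; q_6 = 0.50 × 0.34 × 2.7 = 0.4590 m³/s
w_7 = (17.8 − 11.7)/2 = 3.05 m; q_7 = 0.41 × 0.22 × 3.05 = 0.2751 m³/s
w_8 = (19.1 − 15.0)/2 = 2.05 m; q_8 = 0.26 × 0.15 × 2.05 = 0.07995 m³/s
w_9 = (19.1 − 17.8)/2 = 0.65 m; q_9 = 0.15 × 0.08 × 0.65 = 0.007800 m³/s
Q = Σ qᵢ = 1.809 m³/s

1.81 m³/s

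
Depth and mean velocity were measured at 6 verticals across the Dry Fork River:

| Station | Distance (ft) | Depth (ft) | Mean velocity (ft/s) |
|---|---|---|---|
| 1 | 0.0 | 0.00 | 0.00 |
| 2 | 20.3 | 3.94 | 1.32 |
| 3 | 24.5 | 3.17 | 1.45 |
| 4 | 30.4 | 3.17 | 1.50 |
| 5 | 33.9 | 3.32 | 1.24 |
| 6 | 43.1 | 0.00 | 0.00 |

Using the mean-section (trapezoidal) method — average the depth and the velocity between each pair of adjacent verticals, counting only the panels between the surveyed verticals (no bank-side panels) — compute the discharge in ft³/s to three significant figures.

99.7 ft³/s

Panel 1-2: Δb = 20.3 ft, d̄ = (0.00+3.94)/2 = 1.97, v̄ = (0.00+1.32)/2 = 0.66 → q = 20.3×1.97×0.66 = 26.39 ft³/s
Panel 2-3: Δb = 4.2 ft, d̄ = (3.94+3.17)/2 = 3.555, v̄ = (1.32+1.45)/2 = 1.385 → q = 4.2×3.555×1.385 = 20.68 ft³/s
Panel 3-4: Δb = 5.9 ft, d̄ = (3.17+3.17)/2 = 3.17, v̄ = (1.45+1.50)/2 = 1.475 → q = 5.9×3.17×1.475 = 27.59 ft³/s
Panel 4-5: Δb = 3.5 ft, d̄ = (3.17+3.32)/2 = 3.245, v̄ = (1.50+1.24)/2 = 1.37 → q = 3.5×3.245×1.37 = 15.56 ft³/s
Panel 5-6: Δb = 9.2 ft, d̄ = (3.32+0.00)/2 = 1.66, v̄ = (1.24+0.00)/2 = 0.62 → q = 9.2×1.66×0.62 = 9.469 ft³/s
Q = Σ q = 99.69 ft³/s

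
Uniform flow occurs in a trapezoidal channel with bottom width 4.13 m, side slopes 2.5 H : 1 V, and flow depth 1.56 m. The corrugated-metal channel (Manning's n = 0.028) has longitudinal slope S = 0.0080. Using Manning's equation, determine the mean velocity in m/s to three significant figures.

3.19 m/s

A = (b + z·y)·y = (4.13 + 2.5×1.56)×1.56 = 12.53 m²
P = b + 2y√(1+z²) = 4.13 + 2×1.56×√(1+2.5²) = 12.53 m
R = A/P = 12.53/12.53 = 0.9997 m
Q = (1/n)·A·R^(2/3)·S^(1/2) = (1/0.028) × 12.53 × 0.9997^(2/3) × 0.0080^(1/2) = 40.01 m³/s
V = Q/A = 40.01/12.53 = 3.194 m/s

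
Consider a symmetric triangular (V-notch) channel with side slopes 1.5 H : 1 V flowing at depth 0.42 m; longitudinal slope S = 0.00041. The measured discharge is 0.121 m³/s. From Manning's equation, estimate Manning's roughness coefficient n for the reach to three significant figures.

A = z·y² = 1.5×0.42² = 0.2646 m²
P = 2y√(1+z²) = 2×0.42×√(1+1.5²) = 1.514 m
R = A/P = 0.2646/1.514 = 0.1747 m
n = (1/Q)·A·R^(2/3)·S^(1/2) = (1/0.121) × 0.2646 × 0.3125 × 0.02025 = 0.01384

0.0138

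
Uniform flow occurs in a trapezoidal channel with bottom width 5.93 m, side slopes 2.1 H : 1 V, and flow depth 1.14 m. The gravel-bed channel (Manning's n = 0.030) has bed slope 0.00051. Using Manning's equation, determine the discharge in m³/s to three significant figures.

6.38 m³/s

A = (b + z·y)·y = (5.93 + 2.1×1.14)×1.14 = 9.489 m²
P = b + 2y√(1+z²) = 5.93 + 2×1.14×√(1+2.1²) = 11.23 m
R = A/P = 9.489/11.23 = 0.8448 m
Q = (1/n)·A·R^(2/3)·S^(1/2) = (1/0.030) × 9.489 × 0.8448^(2/3) × 0.00051^(1/2) = 6.383 m³/s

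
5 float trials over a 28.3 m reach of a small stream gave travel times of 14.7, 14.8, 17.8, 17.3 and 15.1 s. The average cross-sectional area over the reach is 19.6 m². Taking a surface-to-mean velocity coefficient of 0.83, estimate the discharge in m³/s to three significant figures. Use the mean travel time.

28.9 m³/s

t̄ = (14.7 + 14.8 + 17.8 + 17.3 + 15.1) / 5 = 15.94 s
v_surface = L / t̄ = 28.3 / 15.94 = 1.775 m/s
v_mean = 0.83 × 1.775 = 1.474 m/s
Q = A × v_mean = 19.6 × 1.474 = 28.88 m³/s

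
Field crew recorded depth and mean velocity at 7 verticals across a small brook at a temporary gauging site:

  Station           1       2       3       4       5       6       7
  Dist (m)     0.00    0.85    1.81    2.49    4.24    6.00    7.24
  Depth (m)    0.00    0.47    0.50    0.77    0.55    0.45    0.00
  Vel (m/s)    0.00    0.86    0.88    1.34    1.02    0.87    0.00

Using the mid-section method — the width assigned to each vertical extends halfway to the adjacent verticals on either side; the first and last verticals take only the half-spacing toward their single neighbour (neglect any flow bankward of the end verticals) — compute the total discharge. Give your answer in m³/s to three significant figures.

w_2 = (1.81 − 0.00)/2 = 0.905 m; q_2 = 0.86 × 0.47 × 0.905 = 0.3658 m³/s
w_3 = (2.49 − 0.85)/2 = 0.82 m; q_3 = 0.88 × 0.50 × 0.82 = 0.3608 m³/s
w_4 = (4.24 − 1.81)/2 = 1.215 m; q_4 = 1.34 × 0.77 × 1.215 = 1.254 m³/s
w_5 = (6.00 − 2.49)/2 = 1.755 m; q_5 = 1.02 × 0.55 × 1.755 = 0.9846 m³/s
w_6 = (7.24 − 4.24)/2 = 1.5 m; q_6 = 0.87 × 0.45 × 1.5 = 0.5873 m³/s
Stations 1, 7 contribute zero (depth or velocity is 0).
Q = Σ qᵢ = 3.552 m³/s

3.55 m³/s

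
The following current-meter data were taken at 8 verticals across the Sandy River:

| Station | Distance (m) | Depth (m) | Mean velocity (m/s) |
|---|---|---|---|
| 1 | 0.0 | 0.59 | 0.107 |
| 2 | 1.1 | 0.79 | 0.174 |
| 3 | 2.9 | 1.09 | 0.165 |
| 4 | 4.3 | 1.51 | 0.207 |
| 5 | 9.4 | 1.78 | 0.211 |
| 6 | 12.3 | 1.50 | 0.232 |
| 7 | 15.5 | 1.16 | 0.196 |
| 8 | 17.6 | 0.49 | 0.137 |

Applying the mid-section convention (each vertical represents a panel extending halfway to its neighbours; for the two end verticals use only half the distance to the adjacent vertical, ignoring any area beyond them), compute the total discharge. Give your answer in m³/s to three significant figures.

w_1 = (1.1 − 0.0)/2 = 0.55 m; q_1 = 0.107 × 0.59 × 0.55 = 0.03472 m³/s
w_2 = (2.9 − 0.0)/2 = 1.45 m; q_2 = 0.174 × 0.79 × 1.45 = 0.1993 m³/s
w_3 = (4.3 − 1.1)/2 = 1.6 m; q_3 = 0.165 × 1.09 × 1.6 = 0.2878 m³/s
w_4 = (9.4 − 2.9)/2 = 3.25 m; q_4 = 0.207 × 1.51 × 3.25 = 1.016 m³/s
w_5 = (12.3 − 4.3)/2 = 4 m; q_5 = 0.211 × 1.78 × 4 = 1.502 m³/s
w_6 = (15.5 − 9.4)/2 = 3.05 m; q_6 = 0.232 × 1.50 × 3.05 = 1.061 m³/s
w_7 = (17.6 − 12.3)/2 = 2.65 m; q_7 = 0.196 × 1.16 × 2.65 = 0.6025 m³/s
w_8 = (17.6 − 15.5)/2 = 1.05 m; q_8 = 0.137 × 0.49 × 1.05 = 0.07049 m³/s
Q = Σ qᵢ = 4.774 m³/s

4.77 m³/s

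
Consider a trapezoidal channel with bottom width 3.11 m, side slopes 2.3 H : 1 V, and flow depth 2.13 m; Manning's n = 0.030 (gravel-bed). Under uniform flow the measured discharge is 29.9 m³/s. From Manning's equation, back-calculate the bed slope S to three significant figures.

0.00208

A = (b + z·y)·y = (3.11 + 2.3×2.13)×2.13 = 17.06 m²
P = b + 2y√(1+z²) = 3.11 + 2×2.13×√(1+2.3²) = 13.79 m
R = A/P = 17.06/13.79 = 1.237 m
S = (Q·n / (1·A·R^(2/3)))² = (29.9×0.030 / (1×17.06×1.152))² = 0.002083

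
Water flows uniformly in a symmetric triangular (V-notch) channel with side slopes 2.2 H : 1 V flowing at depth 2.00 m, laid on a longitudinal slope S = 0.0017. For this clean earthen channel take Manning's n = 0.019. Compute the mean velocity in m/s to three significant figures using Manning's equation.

2.04 m/s

A = z·y² = 2.2×2.00² = 8.800 m²
P = 2y√(1+z²) = 2×2.00×√(1+2.2²) = 9.666 m
R = A/P = 8.800/9.666 = 0.9104 m
Q = (1/n)·A·R^(2/3)·S^(1/2) = (1/0.019) × 8.800 × 0.9104^(2/3) × 0.0017^(1/2) = 17.94 m³/s
V = Q/A = 17.94/8.800 = 2.038 m/s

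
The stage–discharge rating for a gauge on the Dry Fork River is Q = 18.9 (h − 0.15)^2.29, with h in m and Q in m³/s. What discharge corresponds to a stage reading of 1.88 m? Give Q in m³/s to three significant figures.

66.3 m³/s

Q = 18.9 × (1.88 − 0.15)^2.29 = 18.9 × 1.73^2.29 = 66.31 m³/s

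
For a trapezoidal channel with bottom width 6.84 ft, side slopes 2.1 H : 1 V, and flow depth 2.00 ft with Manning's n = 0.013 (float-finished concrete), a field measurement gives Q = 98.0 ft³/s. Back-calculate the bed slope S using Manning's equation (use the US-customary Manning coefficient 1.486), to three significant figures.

A = (b + z·y)·y = (6.84 + 2.1×2.00)×2.00 = 22.08 ft²
P = b + 2y√(1+z²) = 6.84 + 2×2.00×√(1+2.1²) = 16.14 ft
R = A/P = 22.08/16.14 = 1.368 ft
S = (Q·n / (1.486·A·R^(2/3)))² = (98.0×0.013 / (1.486×22.08×1.232))² = 0.0009931

0.000993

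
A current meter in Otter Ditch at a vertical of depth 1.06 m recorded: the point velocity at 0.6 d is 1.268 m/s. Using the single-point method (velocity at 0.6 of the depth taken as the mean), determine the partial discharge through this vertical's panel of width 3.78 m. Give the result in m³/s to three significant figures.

5.08 m³/s

v̄ = v₀.₆ = 1.268 m/s
q = v̄ × d × w = 1.268 × 1.06 × 3.78 = 5.081 m³/s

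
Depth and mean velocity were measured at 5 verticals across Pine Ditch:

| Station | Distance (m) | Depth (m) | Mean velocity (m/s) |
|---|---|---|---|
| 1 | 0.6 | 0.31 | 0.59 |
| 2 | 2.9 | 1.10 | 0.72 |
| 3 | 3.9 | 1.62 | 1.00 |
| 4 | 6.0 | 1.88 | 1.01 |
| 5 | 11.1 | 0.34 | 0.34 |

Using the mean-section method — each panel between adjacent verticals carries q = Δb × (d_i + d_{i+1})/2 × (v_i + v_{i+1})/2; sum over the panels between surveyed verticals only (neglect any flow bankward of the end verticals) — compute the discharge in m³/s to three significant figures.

9.75 m³/s

Panel 1-2: Δb = 2.3 m, d̄ = (0.31+1.10)/2 = 0.705, v̄ = (0.59+0.72)/2 = 0.655 → q = 2.3×0.705×0.655 = 1.062 m³/s
Panel 2-3: Δb = 1 m, d̄ = (1.10+1.62)/2 = 1.36, v̄ = (0.72+1.00)/2 = 0.86 → q = 1×1.36×0.86 = 1.170 m³/s
Panel 3-4: Δb = 2.1 m, d̄ = (1.62+1.88)/2 = 1.75, v̄ = (1.00+1.01)/2 = 1.005 → q = 2.1×1.75×1.005 = 3.693 m³/s
Panel 4-5: Δb = 5.1 m, d̄ = (1.88+0.34)/2 = 1.11, v̄ = (1.01+0.34)/2 = 0.675 → q = 5.1×1.11×0.675 = 3.821 m³/s
Q = Σ q = 9.746 m³/s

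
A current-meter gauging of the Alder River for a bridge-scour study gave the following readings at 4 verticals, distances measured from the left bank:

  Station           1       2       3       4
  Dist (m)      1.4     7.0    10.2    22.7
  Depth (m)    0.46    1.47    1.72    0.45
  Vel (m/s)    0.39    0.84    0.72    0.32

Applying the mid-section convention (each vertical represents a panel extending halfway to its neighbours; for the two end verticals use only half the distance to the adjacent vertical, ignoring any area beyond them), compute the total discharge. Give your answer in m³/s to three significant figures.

w_1 = (7.0 − 1.4)/2 = 2.8 m; q_1 = 0.39 × 0.46 × 2.8 = 0.5023 m³/s
w_2 = (10.2 − 1.4)/2 = 4.4 m; q_2 = 0.84 × 1.47 × 4.4 = 5.433 m³/s
w_3 = (22.7 − 7.0)/2 = 7.85 m; q_3 = 0.72 × 1.72 × 7.85 = 9.721 m³/s
w_4 = (22.7 − 10.2)/2 = 6.25 m; q_4 = 0.32 × 0.45 × 6.25 = 0.9000 m³/s
Q = Σ qᵢ = 16.56 m³/s

16.6 m³/s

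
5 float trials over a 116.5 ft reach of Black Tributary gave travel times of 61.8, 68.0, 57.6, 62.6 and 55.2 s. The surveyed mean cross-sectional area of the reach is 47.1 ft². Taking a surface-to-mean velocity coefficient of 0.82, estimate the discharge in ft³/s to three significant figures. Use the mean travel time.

73.7 ft³/s

t̄ = (61.8 + 68.0 + 57.6 + 62.6 + 55.2) / 5 = 61.04 s
v_surface = L / t̄ = 116.5 / 61.04 = 1.909 ft/s
v_mean = 0.82 × 1.909 = 1.565 ft/s
Q = A × v_mean = 47.1 × 1.565 = 73.71 ft³/s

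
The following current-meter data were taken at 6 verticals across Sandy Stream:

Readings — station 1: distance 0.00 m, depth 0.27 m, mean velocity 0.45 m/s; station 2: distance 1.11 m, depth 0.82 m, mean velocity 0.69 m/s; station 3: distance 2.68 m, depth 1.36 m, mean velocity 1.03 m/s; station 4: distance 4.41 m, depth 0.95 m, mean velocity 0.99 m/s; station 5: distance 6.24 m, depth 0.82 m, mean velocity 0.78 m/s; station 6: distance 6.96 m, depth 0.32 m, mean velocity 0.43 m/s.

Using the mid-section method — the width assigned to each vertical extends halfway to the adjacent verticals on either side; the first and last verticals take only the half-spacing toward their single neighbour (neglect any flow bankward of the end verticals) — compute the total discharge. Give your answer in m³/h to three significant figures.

w_1 = (1.11 − 0.00)/2 = 0.555 m; q_1 = 0.45 × 0.27 × 0.555 = 0.06743 m³/s
w_2 = (2.68 − 0.00)/2 = 1.34 m; q_2 = 0.69 × 0.82 × 1.34 = 0.7582 m³/s
w_3 = (4.41 − 1.11)/2 = 1.65 m; q_3 = 1.03 × 1.36 × 1.65 = 2.311 m³/s
w_4 = (6.24 − 2.68)/2 = 1.78 m; q_4 = 0.99 × 0.95 × 1.78 = 1.674 m³/s
w_5 = (6.96 − 4.41)/2 = 1.275 m; q_5 = 0.78 × 0.82 × 1.275 = 0.8155 m³/s
w_6 = (6.96 − 6.24)/2 = 0.36 m; q_6 = 0.43 × 0.32 × 0.36 = 0.04954 m³/s
Q = Σ qᵢ = 5.676 m³/s
= 5.676 × 3600 = 20430 m³/h

20400 m³/h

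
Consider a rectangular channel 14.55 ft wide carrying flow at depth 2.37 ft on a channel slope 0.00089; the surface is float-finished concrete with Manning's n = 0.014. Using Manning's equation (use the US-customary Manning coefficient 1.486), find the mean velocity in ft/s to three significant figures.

A = b·y = 14.55 × 2.37 = 34.48 ft²
P = b + 2y = 14.55 + 2×2.37 = 19.29 ft
R = A/P = 34.48/19.29 = 1.788 ft
Q = (1.486/n)·A·R^(2/3)·S^(1/2) = (1.486/0.014) × 34.48 × 1.788^(2/3) × 0.00089^(1/2) = 160.8 ft³/s
V = Q/A = 160.8/34.48 = 4.664 ft/s

4.66 ft/s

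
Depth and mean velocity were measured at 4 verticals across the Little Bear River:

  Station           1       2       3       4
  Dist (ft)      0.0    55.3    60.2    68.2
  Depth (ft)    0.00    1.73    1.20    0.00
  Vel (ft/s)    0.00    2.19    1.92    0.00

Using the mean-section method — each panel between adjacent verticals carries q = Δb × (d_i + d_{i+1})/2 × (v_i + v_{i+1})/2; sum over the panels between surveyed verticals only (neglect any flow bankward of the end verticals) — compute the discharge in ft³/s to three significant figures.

71.7 ft³/s

Panel 1-2: Δb = 55.3 ft, d̄ = (0.00+1.73)/2 = 0.865, v̄ = (0.00+2.19)/2 = 1.095 → q = 55.3×0.865×1.095 = 52.38 ft³/s
Panel 2-3: Δb = 4.9 ft, d̄ = (1.73+1.20)/2 = 1.465, v̄ = (2.19+1.92)/2 = 2.055 → q = 4.9×1.465×2.055 = 14.75 ft³/s
Panel 3-4: Δb = 8 ft, d̄ = (1.20+0.00)/2 = 0.6, v̄ = (1.92+0.00)/2 = 0.96 → q = 8×0.6×0.96 = 4.608 ft³/s
Q = Σ q = 71.74 ft³/s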